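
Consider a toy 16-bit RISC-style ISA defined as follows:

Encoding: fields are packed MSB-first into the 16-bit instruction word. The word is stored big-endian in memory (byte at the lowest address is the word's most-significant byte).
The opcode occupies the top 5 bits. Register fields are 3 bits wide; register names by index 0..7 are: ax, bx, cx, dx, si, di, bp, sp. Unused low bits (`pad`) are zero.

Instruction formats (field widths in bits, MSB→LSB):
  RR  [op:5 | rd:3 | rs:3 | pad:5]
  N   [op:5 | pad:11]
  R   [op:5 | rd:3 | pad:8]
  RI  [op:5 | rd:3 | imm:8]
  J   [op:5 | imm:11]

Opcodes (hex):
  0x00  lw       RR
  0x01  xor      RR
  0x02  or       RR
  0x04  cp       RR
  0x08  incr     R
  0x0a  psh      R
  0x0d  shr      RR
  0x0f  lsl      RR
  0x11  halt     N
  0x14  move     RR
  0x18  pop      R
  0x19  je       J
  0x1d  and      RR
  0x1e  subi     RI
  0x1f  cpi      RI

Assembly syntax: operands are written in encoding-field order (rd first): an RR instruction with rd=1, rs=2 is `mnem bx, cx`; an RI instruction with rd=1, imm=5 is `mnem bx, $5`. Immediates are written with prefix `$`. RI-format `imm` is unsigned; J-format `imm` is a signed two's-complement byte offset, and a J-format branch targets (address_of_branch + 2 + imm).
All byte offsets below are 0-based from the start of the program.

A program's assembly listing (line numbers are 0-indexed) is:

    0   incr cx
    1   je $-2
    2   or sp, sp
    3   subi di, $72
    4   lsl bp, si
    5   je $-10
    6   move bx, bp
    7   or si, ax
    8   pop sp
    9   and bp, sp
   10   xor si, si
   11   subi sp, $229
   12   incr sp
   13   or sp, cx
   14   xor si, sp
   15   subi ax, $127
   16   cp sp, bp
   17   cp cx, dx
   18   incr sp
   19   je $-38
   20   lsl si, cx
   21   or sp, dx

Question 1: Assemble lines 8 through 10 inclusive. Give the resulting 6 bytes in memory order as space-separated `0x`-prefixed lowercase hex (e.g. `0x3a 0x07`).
L8: pop op=0x18:5|rd=7:3|pad=0:8 ⇒ 0xc700 ⇒ big c7 00
L9: and op=0x1d:5|rd=6:3|rs=7:3|pad=0:5 ⇒ 0xeee0 ⇒ big ee e0
L10: xor op=0x1:5|rd=4:3|rs=4:3|pad=0:5 ⇒ 0x0c80 ⇒ big 0c 80

0xc7 0x00 0xee 0xe0 0x0c 0x80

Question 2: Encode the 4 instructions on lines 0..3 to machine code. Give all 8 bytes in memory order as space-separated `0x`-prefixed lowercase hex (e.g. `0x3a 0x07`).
0x42 0x00 0xcf 0xfe 0x17 0xe0 0xf5 0x48

line 0 (incr): pack op=0x8:5|rd=2:3|pad=0:8 = 0x4200; big→ 42 00
line 1 (je): pack op=0x19:5|imm=-2:11 = 0xcffe; big→ cf fe
line 2 (or): pack op=0x2:5|rd=7:3|rs=7:3|pad=0:5 = 0x17e0; big→ 17 e0
line 3 (subi): pack op=0x1e:5|rd=5:3|imm=72:8 = 0xf548; big→ f5 48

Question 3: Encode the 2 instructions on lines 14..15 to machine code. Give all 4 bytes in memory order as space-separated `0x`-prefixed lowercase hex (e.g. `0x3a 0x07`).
line 14 (xor): pack op=0x1:5|rd=4:3|rs=7:3|pad=0:5 = 0x0ce0; big→ 0c e0
line 15 (subi): pack op=0x1e:5|rd=0:3|imm=127:8 = 0xf07f; big→ f0 7f

0x0c 0xe0 0xf0 0x7f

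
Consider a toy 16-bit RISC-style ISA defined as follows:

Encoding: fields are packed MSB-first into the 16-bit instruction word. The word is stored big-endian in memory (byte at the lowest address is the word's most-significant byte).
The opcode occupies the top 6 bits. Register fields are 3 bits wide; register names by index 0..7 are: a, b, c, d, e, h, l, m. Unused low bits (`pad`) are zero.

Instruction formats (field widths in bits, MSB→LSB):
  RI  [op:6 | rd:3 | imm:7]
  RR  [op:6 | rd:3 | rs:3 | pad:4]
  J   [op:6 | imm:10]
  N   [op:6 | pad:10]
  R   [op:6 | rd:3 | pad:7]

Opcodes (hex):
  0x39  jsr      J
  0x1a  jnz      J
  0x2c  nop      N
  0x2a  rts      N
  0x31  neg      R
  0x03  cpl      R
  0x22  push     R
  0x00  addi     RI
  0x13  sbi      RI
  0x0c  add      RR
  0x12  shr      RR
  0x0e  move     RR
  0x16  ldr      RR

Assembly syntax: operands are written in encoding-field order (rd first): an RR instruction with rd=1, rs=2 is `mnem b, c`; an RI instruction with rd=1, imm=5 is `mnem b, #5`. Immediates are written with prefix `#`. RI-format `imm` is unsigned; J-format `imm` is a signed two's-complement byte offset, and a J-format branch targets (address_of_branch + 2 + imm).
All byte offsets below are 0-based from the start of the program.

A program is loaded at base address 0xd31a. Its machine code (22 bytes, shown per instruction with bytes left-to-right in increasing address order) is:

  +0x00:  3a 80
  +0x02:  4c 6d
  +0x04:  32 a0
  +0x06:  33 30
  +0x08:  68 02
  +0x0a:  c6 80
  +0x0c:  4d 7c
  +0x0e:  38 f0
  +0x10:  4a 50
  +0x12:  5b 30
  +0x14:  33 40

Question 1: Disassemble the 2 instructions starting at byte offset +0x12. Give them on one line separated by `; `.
+0x12: 5b 30 ⇒ word 0x5b30 (big)
  op=0x5b30>>10=0x16 ⇒ ldr (RR)
  rd@[9:7]=0x6 ⇒ l
  rs@[6:4]=0x3 ⇒ d
+0x14: 33 40 ⇒ word 0x3340 (big)
  op=0x3340>>10=0xc ⇒ add (RR)
  rd@[9:7]=0x6 ⇒ l
  rs@[6:4]=0x4 ⇒ e

ldr l, d; add l, e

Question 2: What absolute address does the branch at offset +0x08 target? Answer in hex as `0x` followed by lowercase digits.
[08] 68 02 → 0x6802
  op=0x6802>>10=0x1a ⇒ jnz (J)
  imm@[9:0]=0x2 ⇒ #2
  target = base 0xd31a + off 0x08 + 2 + imm 2 = 0xd326

0xd326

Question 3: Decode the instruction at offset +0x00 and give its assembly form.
@+00  big-endian(3a 80) = 0x3a80
  op=0x3a80>>10=0xe ⇒ move (RR)
  rd@[9:7]=0x5 ⇒ h
  rs@[6:4]=0x0 ⇒ a

move h, a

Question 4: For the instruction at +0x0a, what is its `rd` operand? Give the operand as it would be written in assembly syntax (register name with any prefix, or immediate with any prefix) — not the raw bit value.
h

@+0a  big-endian(c6 80) = 0xc680
  top 6b → 0x31 → neg [R]
  [9:7] rd=5 = h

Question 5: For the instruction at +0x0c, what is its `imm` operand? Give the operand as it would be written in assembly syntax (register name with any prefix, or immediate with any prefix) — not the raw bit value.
#124

off 0x0c: read 4d 7c as big → 0x4d7c
  opcode bits[15:10]=0x13: sbi/RI
  [9:7] rd=2 = c
  [6:0] imm=124 = #124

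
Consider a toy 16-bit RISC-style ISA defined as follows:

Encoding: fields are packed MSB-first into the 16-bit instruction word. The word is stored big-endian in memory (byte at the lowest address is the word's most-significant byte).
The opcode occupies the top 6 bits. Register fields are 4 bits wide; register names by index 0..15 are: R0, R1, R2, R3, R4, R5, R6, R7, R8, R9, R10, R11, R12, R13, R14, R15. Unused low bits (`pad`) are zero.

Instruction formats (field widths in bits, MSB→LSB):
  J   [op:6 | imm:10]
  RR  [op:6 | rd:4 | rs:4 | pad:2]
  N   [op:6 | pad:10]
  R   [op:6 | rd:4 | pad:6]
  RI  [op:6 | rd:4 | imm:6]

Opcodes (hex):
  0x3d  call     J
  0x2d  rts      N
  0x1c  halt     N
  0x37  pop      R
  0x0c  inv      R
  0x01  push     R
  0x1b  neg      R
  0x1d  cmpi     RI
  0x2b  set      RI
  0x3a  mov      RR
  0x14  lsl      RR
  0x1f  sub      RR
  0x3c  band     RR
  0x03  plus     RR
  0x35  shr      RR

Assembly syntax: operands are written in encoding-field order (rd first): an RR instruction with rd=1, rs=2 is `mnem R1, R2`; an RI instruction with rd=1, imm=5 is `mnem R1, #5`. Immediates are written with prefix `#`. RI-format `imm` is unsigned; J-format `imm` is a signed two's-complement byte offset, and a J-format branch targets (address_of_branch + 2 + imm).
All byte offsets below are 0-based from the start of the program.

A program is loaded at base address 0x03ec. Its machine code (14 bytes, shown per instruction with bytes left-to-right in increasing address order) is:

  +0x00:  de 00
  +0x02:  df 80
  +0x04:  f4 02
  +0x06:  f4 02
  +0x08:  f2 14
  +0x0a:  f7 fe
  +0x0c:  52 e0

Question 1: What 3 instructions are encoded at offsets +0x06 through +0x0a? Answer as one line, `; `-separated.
call #2; band R8, R5; call #-2

@+06  big-endian(f4 02) = 0xf402
  opcode bits[15:10]=0x3d: call/J
  imm@[9:0]=0x2 ⇒ #2
@+08  big-endian(f2 14) = 0xf214
  opcode bits[15:10]=0x3c: band/RR
  rd@[9:6]=0x8 ⇒ R8
  rs@[5:2]=0x5 ⇒ R5
@+0a  big-endian(f7 fe) = 0xf7fe
  opcode bits[15:10]=0x3d: call/J
  imm@[9:0]=0x3fe (s10→-2) ⇒ #-2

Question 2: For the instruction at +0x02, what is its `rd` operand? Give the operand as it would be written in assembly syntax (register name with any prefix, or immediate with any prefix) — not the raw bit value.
R14

[02] df 80 → 0xdf80
  top 6b → 0x37 → pop [R]
  [9:6] rd=14 = R14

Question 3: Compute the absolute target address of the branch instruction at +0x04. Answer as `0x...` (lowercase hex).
@+04  big-endian(f4 02) = 0xf402
  top 6b → 0x3d → call [J]
  imm@[9:0]=0x2 ⇒ #2
  target = base 0x03ec + off 0x04 + 2 + imm 2 = 0x03f4

0x03f4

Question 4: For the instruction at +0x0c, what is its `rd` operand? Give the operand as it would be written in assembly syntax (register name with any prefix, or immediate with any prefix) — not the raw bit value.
@+0c  big-endian(52 e0) = 0x52e0
  top 6b → 0x14 → lsl [RR]
  rd: (w>>6)&0xf=0xb → R11
  rs: (w>>2)&0xf=0x8 → R8

R11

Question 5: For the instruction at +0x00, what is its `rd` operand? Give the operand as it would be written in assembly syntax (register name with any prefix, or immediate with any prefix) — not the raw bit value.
R8

+0x00: de 00 ⇒ word 0xde00 (big)
  top 6b → 0x37 → pop [R]
  rd: (w>>6)&0xf=0x8 → R8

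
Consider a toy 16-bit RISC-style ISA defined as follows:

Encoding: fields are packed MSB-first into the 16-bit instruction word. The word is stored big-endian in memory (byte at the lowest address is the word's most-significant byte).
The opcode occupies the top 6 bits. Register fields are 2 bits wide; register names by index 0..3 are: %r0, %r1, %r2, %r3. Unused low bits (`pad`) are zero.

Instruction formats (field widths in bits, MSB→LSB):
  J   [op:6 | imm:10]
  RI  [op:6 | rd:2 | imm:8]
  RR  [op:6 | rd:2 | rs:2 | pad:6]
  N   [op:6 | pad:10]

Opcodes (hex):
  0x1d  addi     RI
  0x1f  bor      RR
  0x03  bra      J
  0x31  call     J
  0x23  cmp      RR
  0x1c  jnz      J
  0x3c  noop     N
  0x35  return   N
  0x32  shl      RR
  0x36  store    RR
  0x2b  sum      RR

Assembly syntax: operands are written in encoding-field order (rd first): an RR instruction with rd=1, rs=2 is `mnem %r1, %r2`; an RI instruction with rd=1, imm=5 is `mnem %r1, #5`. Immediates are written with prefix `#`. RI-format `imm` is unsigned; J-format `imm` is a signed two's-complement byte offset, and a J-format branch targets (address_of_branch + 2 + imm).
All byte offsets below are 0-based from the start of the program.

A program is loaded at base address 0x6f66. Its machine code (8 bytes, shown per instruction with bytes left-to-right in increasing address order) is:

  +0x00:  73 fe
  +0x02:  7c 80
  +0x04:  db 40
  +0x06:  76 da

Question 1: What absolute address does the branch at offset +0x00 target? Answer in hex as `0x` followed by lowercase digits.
0x6f66

@+00  big-endian(73 fe) = 0x73fe
  opcode bits[15:10]=0x1c: jnz/J
  imm@[9:0]=0x3fe (s10→-2) ⇒ #-2
  target = base 0x6f66 + off 0x00 + 2 + imm -2 = 0x6f66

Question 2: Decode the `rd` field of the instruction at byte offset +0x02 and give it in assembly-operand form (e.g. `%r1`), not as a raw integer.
off 0x02: read 7c 80 as big → 0x7c80
  op=0x7c80>>10=0x1f ⇒ bor (RR)
  [9:8] rd=0 = %r0
  [7:6] rs=2 = %r2

%r0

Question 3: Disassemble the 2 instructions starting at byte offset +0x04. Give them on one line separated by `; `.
store %r3, %r1; addi %r2, #218

off 0x04: read db 40 as big → 0xdb40
  op=0xdb40>>10=0x36 ⇒ store (RR)
  [9:8] rd=3 = %r3
  [7:6] rs=1 = %r1
off 0x06: read 76 da as big → 0x76da
  op=0x76da>>10=0x1d ⇒ addi (RI)
  [9:8] rd=2 = %r2
  [7:0] imm=218 = #218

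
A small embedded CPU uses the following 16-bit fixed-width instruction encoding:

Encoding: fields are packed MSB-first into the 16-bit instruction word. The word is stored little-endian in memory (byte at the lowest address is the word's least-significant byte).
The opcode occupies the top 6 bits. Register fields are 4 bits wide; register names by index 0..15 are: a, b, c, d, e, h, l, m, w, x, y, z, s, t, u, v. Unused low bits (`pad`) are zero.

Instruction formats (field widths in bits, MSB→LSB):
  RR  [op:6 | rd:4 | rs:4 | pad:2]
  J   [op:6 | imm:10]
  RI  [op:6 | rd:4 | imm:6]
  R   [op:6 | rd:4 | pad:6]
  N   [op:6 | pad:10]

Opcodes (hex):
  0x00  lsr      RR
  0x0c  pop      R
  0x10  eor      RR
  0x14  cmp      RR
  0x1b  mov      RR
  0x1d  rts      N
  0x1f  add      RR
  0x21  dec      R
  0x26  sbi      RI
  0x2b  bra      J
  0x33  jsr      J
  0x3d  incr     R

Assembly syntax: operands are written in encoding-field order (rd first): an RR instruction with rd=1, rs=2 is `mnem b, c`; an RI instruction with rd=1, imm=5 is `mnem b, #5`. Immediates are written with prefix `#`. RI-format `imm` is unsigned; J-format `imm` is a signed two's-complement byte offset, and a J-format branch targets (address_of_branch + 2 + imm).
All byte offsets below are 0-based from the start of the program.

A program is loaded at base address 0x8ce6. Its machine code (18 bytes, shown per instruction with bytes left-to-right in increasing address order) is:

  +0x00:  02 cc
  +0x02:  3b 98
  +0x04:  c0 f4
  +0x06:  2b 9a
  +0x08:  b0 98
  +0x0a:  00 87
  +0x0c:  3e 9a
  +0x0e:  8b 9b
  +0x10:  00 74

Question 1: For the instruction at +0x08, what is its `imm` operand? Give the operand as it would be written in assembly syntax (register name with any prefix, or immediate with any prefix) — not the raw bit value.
off 0x08: read b0 98 as little → 0x98b0
  opcode bits[15:10]=0x26: sbi/RI
  [9:6] rd=2 = c
  [5:0] imm=48 = #48

#48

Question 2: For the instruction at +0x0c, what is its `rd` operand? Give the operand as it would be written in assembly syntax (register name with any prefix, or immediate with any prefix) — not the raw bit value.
w

off 0x0c: read 3e 9a as little → 0x9a3e
  op=0x9a3e>>10=0x26 ⇒ sbi (RI)
  [9:6] rd=8 = w
  [5:0] imm=62 = #62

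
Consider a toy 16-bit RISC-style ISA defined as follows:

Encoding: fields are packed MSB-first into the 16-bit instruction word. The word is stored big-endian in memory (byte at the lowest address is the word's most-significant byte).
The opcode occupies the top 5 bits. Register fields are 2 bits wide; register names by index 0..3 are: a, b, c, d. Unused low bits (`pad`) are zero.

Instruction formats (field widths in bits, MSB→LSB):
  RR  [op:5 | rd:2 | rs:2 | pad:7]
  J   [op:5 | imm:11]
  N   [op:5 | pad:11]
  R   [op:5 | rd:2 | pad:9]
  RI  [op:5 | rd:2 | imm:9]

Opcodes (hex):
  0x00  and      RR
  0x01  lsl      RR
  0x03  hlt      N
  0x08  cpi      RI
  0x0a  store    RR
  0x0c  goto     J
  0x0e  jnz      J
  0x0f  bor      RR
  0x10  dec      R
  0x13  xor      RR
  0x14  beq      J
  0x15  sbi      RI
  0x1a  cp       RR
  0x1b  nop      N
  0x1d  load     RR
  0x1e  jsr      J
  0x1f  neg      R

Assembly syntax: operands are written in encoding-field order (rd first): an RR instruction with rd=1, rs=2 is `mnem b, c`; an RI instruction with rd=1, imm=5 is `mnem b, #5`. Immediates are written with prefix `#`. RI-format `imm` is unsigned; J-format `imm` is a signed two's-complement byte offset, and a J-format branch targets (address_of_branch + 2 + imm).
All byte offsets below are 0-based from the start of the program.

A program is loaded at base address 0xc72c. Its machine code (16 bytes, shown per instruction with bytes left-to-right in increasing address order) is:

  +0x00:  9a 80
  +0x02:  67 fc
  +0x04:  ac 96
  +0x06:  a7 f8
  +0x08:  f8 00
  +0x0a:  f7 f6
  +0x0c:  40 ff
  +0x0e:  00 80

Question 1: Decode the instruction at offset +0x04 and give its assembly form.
[04] ac 96 → 0xac96
  op=0xac96>>11=0x15 ⇒ sbi (RI)
  rd@[10:9]=0x2 ⇒ c
  imm@[8:0]=0x96 ⇒ #150

sbi c, #150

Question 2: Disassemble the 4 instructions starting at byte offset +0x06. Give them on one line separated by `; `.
[06] a7 f8 → 0xa7f8
  top 5b → 0x14 → beq [J]
  imm@[10:0]=0x7f8 (s11→-8) ⇒ #-8
[08] f8 00 → 0xf800
  top 5b → 0x1f → neg [R]
  rd@[10:9]=0x0 ⇒ a
[0a] f7 f6 → 0xf7f6
  top 5b → 0x1e → jsr [J]
  imm@[10:0]=0x7f6 (s11→-10) ⇒ #-10
[0c] 40 ff → 0x40ff
  top 5b → 0x8 → cpi [RI]
  rd@[10:9]=0x0 ⇒ a
  imm@[8:0]=0xff ⇒ #255

beq #-8; neg a; jsr #-10; cpi a, #255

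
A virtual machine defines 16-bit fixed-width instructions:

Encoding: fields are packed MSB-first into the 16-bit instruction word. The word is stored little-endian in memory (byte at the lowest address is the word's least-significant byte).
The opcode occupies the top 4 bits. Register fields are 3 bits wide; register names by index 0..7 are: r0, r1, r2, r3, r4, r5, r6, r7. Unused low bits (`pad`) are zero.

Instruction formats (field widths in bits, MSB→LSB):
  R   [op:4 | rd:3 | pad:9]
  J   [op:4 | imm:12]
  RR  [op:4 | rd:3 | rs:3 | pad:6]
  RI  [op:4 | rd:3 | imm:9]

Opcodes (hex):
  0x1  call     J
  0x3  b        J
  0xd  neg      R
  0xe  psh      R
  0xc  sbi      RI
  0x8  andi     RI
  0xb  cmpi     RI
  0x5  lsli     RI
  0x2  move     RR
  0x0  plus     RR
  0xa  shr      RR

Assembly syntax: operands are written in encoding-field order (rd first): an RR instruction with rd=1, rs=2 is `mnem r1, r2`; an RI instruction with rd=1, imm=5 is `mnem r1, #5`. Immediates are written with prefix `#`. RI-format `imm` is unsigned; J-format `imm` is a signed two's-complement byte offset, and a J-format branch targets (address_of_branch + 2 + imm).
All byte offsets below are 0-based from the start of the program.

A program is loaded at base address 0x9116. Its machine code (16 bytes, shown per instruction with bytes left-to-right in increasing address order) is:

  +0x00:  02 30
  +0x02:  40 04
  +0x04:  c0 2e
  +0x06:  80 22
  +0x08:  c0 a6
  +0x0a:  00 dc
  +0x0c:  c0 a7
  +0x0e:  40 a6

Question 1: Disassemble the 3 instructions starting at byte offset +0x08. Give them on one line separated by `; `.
@+08  little-endian(c0 a6) = 0xa6c0
  top 4b → 0xa → shr [RR]
  rd: (w>>9)&0x7=0x3 → r3
  rs: (w>>6)&0x7=0x3 → r3
@+0a  little-endian(00 dc) = 0xdc00
  top 4b → 0xd → neg [R]
  rd: (w>>9)&0x7=0x6 → r6
@+0c  little-endian(c0 a7) = 0xa7c0
  top 4b → 0xa → shr [RR]
  rd: (w>>9)&0x7=0x3 → r3
  rs: (w>>6)&0x7=0x7 → r7

shr r3, r3; neg r6; shr r3, r7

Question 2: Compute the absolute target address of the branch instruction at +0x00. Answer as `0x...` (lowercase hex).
0x911a

+0x00: 02 30 ⇒ word 0x3002 (little)
  op=0x3002>>12=0x3 ⇒ b (J)
  imm@[11:0]=0x2 ⇒ #2
  target = base 0x9116 + off 0x00 + 2 + imm 2 = 0x911a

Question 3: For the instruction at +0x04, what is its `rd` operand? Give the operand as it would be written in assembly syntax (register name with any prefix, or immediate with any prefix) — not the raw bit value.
off 0x04: read c0 2e as little → 0x2ec0
  top 4b → 0x2 → move [RR]
  [11:9] rd=7 = r7
  [8:6] rs=3 = r3

r7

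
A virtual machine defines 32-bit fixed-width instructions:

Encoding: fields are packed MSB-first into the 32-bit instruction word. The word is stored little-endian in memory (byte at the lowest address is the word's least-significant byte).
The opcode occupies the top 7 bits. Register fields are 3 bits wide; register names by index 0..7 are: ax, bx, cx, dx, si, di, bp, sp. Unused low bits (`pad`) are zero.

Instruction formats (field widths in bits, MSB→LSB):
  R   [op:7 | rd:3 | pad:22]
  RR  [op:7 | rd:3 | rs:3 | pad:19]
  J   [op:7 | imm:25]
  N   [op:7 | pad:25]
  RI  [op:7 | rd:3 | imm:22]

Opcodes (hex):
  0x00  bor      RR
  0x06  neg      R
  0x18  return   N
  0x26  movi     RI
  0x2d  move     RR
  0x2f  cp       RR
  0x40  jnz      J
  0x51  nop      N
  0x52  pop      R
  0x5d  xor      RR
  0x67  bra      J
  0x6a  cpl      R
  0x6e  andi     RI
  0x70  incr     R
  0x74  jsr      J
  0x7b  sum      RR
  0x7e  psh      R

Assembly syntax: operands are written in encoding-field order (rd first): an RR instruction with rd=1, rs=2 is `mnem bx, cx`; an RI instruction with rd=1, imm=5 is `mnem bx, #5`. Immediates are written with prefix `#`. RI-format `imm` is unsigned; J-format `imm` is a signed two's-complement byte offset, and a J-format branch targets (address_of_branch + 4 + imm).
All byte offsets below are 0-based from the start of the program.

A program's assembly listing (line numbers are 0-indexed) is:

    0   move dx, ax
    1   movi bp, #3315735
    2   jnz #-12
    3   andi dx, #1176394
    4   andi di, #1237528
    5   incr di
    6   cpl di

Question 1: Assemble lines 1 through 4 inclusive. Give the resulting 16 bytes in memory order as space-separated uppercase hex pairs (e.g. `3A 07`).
17 98 B2 4D F4 FF FF 81 4A F3 D1 DC 18 E2 52 DD

L1: movi op=0x26:7|rd=6:3|imm=3315735:22 ⇒ 0x4db29817 ⇒ little 17 98 b2 4d
L2: jnz op=0x40:7|imm=-12:25 ⇒ 0x81fffff4 ⇒ little f4 ff ff 81
L3: andi op=0x6e:7|rd=3:3|imm=1176394:22 ⇒ 0xdcd1f34a ⇒ little 4a f3 d1 dc
L4: andi op=0x6e:7|rd=5:3|imm=1237528:22 ⇒ 0xdd52e218 ⇒ little 18 e2 52 dd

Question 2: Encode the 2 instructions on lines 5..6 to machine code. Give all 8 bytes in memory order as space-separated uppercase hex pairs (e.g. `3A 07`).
00 00 40 E1 00 00 40 D5

L5: incr op=0x70:7|rd=5:3|pad=0:22 ⇒ 0xe1400000 ⇒ little 00 00 40 e1
L6: cpl op=0x6a:7|rd=5:3|pad=0:22 ⇒ 0xd5400000 ⇒ little 00 00 40 d5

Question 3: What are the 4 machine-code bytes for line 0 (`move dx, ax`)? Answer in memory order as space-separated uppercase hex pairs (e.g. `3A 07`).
00 00 C0 5A

0. move fields op=0x2d:7|rd=3:3|rs=0:3|pad=0:19 → word 5ac00000h → 00 00 c0 5a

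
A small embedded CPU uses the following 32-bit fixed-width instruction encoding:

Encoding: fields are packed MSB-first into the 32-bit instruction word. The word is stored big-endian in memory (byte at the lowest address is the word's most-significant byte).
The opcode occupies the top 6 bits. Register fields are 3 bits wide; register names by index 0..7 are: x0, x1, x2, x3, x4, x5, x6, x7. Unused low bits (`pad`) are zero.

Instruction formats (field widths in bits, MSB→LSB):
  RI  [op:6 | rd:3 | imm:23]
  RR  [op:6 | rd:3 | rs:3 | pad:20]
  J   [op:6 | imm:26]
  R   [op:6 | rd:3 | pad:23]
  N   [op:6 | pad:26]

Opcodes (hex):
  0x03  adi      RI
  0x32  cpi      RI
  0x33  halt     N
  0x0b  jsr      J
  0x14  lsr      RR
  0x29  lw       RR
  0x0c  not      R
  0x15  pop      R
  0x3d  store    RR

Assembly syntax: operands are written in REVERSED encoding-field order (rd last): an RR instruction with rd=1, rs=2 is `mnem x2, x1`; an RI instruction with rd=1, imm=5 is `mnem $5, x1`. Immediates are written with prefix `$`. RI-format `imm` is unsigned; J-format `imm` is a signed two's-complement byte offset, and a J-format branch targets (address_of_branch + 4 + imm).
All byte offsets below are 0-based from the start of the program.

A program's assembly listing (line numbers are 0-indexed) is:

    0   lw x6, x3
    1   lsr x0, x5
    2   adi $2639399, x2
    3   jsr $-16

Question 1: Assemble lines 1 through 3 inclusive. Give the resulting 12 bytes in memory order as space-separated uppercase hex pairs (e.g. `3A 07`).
1. lsr fields op=0x14:6|rd=5:3|rs=0:3|pad=0:20 → word 52800000h → 52 80 00 00
2. adi fields op=0x3:6|rd=2:3|imm=2639399:23 → word 0d284627h → 0d 28 46 27
3. jsr fields op=0xb:6|imm=-16:26 → word 2ffffff0h → 2f ff ff f0

52 80 00 00 0D 28 46 27 2F FF FF F0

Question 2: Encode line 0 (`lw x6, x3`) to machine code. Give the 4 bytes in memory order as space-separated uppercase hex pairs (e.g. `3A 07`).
A5 E0 00 00

L0: lw op=0x29:6|rd=3:3|rs=6:3|pad=0:20 ⇒ 0xa5e00000 ⇒ big a5 e0 00 00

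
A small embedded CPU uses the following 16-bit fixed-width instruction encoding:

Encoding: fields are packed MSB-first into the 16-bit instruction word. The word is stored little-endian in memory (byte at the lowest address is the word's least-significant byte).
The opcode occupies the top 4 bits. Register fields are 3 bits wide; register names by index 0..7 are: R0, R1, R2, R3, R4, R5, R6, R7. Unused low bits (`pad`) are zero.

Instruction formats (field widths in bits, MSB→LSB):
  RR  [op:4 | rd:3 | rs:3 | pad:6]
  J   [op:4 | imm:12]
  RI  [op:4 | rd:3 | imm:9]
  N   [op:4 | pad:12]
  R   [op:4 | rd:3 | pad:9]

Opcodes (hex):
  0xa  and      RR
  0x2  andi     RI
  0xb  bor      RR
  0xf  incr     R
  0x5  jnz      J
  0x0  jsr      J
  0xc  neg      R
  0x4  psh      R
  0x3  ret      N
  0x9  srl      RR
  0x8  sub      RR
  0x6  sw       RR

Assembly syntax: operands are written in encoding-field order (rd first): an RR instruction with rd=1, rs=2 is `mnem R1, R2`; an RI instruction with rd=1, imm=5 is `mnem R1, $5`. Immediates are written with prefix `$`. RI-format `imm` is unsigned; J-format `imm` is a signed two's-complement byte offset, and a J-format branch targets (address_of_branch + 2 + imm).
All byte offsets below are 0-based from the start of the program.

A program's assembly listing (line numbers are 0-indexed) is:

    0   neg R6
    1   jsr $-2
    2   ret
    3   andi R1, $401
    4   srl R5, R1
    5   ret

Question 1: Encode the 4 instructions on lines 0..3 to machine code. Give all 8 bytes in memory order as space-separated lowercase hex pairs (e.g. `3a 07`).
00 cc fe 0f 00 30 91 23

0. neg fields op=0xc:4|rd=6:3|pad=0:9 → word cc00h → 00 cc
1. jsr fields op=0x0:4|imm=-2:12 → word 0ffeh → fe 0f
2. ret fields op=0x3:4|pad=0:12 → word 3000h → 00 30
3. andi fields op=0x2:4|rd=1:3|imm=401:9 → word 2391h → 91 23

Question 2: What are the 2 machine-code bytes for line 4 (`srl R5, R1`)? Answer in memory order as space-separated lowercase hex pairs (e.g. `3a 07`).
40 9a

L4: srl op=0x9:4|rd=5:3|rs=1:3|pad=0:6 ⇒ 0x9a40 ⇒ little 40 9a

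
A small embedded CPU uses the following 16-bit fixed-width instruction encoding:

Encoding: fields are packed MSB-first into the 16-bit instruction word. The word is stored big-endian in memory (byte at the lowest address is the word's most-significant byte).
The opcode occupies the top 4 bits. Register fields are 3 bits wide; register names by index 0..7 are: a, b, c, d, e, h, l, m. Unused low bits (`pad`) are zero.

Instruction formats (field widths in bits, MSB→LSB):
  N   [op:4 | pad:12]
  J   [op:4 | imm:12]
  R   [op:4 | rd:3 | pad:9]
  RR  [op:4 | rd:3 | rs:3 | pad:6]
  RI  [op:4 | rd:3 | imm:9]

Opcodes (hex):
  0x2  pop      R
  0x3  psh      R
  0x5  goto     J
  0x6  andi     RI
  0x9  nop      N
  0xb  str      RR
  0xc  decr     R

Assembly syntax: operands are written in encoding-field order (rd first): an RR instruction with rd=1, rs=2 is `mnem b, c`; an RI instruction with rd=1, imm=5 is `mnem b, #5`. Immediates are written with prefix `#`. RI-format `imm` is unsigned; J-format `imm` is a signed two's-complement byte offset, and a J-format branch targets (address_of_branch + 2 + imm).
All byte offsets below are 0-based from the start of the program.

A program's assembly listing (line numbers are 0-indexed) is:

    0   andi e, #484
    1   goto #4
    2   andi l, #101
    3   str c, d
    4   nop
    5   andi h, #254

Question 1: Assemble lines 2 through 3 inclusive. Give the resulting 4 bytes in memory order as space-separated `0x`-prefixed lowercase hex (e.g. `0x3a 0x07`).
2. andi fields op=0x6:4|rd=6:3|imm=101:9 → word 6c65h → 6c 65
3. str fields op=0xb:4|rd=2:3|rs=3:3|pad=0:6 → word b4c0h → b4 c0

0x6c 0x65 0xb4 0xc0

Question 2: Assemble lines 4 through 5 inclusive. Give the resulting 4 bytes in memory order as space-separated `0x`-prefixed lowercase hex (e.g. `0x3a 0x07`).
L4: nop op=0x9:4|pad=0:12 ⇒ 0x9000 ⇒ big 90 00
L5: andi op=0x6:4|rd=5:3|imm=254:9 ⇒ 0x6afe ⇒ big 6a fe

0x90 0x00 0x6a 0xfe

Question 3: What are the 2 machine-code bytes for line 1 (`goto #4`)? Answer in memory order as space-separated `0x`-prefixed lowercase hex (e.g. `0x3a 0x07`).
0x50 0x04

line 1 (goto): pack op=0x5:4|imm=4:12 = 0x5004; big→ 50 04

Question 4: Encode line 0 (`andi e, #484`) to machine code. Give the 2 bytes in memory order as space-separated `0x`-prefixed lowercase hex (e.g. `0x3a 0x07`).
L0: andi op=0x6:4|rd=4:3|imm=484:9 ⇒ 0x69e4 ⇒ big 69 e4

0x69 0xe4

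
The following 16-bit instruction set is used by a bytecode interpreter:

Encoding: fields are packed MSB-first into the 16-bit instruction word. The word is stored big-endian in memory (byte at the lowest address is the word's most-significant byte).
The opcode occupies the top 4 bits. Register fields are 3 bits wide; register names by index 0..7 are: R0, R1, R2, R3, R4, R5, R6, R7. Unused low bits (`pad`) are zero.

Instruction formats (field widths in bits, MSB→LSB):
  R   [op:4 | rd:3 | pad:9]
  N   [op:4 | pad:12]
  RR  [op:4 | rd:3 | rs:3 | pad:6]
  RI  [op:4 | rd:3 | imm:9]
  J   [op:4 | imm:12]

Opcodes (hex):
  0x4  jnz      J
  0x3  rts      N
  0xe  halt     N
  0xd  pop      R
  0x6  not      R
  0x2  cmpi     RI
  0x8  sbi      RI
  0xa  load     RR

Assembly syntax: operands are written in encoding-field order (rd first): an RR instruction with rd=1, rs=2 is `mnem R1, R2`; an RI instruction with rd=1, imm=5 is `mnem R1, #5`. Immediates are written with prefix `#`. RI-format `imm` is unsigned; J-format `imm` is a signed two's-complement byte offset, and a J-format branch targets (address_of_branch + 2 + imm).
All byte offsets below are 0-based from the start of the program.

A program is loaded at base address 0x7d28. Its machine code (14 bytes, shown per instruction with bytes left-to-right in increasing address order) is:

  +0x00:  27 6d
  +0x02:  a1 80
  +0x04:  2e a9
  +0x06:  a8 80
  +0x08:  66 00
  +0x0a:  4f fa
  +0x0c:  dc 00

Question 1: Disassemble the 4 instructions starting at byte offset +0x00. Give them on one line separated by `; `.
@+00  big-endian(27 6d) = 0x276d
  top 4b → 0x2 → cmpi [RI]
  [11:9] rd=3 = R3
  [8:0] imm=365 = #365
@+02  big-endian(a1 80) = 0xa180
  top 4b → 0xa → load [RR]
  [11:9] rd=0 = R0
  [8:6] rs=6 = R6
@+04  big-endian(2e a9) = 0x2ea9
  top 4b → 0x2 → cmpi [RI]
  [11:9] rd=7 = R7
  [8:0] imm=169 = #169
@+06  big-endian(a8 80) = 0xa880
  top 4b → 0xa → load [RR]
  [11:9] rd=4 = R4
  [8:6] rs=2 = R2

cmpi R3, #365; load R0, R6; cmpi R7, #169; load R4, R2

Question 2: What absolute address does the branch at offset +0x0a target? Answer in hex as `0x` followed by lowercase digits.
[0a] 4f fa → 0x4ffa
  opcode bits[15:12]=0x4: jnz/J
  imm@[11:0]=0xffa (s12→-6) ⇒ #-6
  target = base 0x7d28 + off 0x0a + 2 + imm -6 = 0x7d2e

0x7d2e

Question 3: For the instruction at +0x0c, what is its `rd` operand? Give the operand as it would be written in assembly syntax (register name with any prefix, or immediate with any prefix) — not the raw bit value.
R6

+0x0c: dc 00 ⇒ word 0xdc00 (big)
  op=0xdc00>>12=0xd ⇒ pop (R)
  rd@[11:9]=0x6 ⇒ R6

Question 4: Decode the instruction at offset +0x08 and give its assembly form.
[08] 66 00 → 0x6600
  top 4b → 0x6 → not [R]
  [11:9] rd=3 = R3

not R3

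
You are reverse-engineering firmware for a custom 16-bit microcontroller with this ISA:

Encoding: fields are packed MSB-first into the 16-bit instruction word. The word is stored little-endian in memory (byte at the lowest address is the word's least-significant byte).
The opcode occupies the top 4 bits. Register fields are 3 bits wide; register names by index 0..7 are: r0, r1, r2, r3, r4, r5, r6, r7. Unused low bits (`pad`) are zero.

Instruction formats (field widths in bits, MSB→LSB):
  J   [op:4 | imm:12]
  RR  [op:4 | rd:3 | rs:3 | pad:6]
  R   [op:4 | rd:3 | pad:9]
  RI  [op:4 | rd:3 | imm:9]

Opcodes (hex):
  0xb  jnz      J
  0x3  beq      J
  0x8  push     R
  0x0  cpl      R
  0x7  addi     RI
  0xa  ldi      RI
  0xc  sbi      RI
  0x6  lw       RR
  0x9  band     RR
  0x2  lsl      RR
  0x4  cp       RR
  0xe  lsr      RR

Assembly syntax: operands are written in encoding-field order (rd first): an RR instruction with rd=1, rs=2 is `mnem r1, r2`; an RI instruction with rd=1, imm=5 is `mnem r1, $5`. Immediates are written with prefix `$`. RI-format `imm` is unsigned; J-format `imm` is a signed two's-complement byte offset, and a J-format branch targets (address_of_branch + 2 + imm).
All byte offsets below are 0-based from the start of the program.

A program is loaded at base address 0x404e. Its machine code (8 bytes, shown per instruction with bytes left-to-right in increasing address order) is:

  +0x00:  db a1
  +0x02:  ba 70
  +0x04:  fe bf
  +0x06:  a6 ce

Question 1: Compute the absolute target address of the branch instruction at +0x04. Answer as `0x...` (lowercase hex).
[04] fe bf → 0xbffe
  top 4b → 0xb → jnz [J]
  imm: (w>>0)&0xfff=0xffe (s12→-2) → $-2
  target = base 0x404e + off 0x04 + 2 + imm -2 = 0x4052

0x4052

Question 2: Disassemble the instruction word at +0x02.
addi r0, $186

[02] ba 70 → 0x70ba
  top 4b → 0x7 → addi [RI]
  [11:9] rd=0 = r0
  [8:0] imm=186 = $186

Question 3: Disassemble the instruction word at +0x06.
sbi r7, $166

off 0x06: read a6 ce as little → 0xcea6
  opcode bits[15:12]=0xc: sbi/RI
  rd: (w>>9)&0x7=0x7 → r7
  imm: (w>>0)&0x1ff=0xa6 → $166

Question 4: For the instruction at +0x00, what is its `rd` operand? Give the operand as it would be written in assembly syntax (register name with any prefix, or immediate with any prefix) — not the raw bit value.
r0

@+00  little-endian(db a1) = 0xa1db
  op=0xa1db>>12=0xa ⇒ ldi (RI)
  rd@[11:9]=0x0 ⇒ r0
  imm@[8:0]=0x1db ⇒ $475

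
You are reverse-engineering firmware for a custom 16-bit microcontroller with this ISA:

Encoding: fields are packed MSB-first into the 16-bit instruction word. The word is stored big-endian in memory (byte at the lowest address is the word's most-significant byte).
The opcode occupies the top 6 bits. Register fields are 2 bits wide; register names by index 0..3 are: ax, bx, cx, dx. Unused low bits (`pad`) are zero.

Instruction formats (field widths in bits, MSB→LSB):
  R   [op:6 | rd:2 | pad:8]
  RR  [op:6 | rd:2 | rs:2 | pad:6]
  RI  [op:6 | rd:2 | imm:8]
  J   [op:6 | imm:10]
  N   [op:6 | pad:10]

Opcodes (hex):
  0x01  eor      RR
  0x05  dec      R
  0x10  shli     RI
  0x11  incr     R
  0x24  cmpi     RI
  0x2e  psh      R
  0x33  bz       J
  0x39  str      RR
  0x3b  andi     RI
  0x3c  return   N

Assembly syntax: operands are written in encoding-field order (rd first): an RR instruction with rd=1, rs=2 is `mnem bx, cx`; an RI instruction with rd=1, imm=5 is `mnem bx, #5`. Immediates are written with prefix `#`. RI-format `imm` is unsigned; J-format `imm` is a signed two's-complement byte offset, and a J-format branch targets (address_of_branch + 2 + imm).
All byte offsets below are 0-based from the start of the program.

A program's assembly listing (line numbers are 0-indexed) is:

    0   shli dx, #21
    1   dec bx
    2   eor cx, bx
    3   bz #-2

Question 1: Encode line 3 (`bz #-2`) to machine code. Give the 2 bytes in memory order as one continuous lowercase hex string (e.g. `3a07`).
cffe

L3: bz op=0x33:6|imm=-2:10 ⇒ 0xcffe ⇒ big cf fe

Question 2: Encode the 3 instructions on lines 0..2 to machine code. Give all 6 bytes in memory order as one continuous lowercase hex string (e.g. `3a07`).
431515000640

0. shli fields op=0x10:6|rd=3:2|imm=21:8 → word 4315h → 43 15
1. dec fields op=0x5:6|rd=1:2|pad=0:8 → word 1500h → 15 00
2. eor fields op=0x1:6|rd=2:2|rs=1:2|pad=0:6 → word 0640h → 06 40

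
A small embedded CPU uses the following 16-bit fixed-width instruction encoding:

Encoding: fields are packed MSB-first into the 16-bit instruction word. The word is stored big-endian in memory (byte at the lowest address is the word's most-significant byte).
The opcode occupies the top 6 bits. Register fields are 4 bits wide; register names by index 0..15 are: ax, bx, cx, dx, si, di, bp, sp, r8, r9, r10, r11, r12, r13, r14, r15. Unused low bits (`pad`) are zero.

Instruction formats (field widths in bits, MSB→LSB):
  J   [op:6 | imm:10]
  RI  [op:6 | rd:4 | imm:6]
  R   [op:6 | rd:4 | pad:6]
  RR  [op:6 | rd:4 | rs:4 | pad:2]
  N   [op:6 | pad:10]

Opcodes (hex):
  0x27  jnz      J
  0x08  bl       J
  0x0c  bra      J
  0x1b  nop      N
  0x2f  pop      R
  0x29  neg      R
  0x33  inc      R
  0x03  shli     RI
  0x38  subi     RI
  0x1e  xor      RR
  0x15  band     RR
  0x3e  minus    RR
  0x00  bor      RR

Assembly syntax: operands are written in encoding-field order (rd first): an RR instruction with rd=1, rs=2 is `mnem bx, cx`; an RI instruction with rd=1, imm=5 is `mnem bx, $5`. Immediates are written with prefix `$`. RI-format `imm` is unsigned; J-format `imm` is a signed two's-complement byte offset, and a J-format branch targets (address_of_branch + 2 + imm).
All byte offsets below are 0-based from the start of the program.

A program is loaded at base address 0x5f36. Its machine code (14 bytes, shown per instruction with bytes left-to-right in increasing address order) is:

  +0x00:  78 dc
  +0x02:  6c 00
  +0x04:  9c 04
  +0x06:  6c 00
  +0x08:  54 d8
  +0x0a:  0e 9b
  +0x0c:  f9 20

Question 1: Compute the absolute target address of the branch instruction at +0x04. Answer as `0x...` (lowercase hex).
0x5f40

off 0x04: read 9c 04 as big → 0x9c04
  op=0x9c04>>10=0x27 ⇒ jnz (J)
  imm: (w>>0)&0x3ff=0x4 → $4
  target = base 0x5f36 + off 0x04 + 2 + imm 4 = 0x5f40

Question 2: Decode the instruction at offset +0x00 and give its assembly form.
xor dx, sp

off 0x00: read 78 dc as big → 0x78dc
  op=0x78dc>>10=0x1e ⇒ xor (RR)
  rd: (w>>6)&0xf=0x3 → dx
  rs: (w>>2)&0xf=0x7 → sp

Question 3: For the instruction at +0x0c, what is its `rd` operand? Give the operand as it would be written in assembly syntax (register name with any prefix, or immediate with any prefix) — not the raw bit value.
[0c] f9 20 → 0xf920
  op=0xf920>>10=0x3e ⇒ minus (RR)
  rd@[9:6]=0x4 ⇒ si
  rs@[5:2]=0x8 ⇒ r8

si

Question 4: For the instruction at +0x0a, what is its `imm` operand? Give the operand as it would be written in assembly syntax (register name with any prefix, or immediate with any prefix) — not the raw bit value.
$27

[0a] 0e 9b → 0x0e9b
  op=0x0e9b>>10=0x3 ⇒ shli (RI)
  rd@[9:6]=0xa ⇒ r10
  imm@[5:0]=0x1b ⇒ $27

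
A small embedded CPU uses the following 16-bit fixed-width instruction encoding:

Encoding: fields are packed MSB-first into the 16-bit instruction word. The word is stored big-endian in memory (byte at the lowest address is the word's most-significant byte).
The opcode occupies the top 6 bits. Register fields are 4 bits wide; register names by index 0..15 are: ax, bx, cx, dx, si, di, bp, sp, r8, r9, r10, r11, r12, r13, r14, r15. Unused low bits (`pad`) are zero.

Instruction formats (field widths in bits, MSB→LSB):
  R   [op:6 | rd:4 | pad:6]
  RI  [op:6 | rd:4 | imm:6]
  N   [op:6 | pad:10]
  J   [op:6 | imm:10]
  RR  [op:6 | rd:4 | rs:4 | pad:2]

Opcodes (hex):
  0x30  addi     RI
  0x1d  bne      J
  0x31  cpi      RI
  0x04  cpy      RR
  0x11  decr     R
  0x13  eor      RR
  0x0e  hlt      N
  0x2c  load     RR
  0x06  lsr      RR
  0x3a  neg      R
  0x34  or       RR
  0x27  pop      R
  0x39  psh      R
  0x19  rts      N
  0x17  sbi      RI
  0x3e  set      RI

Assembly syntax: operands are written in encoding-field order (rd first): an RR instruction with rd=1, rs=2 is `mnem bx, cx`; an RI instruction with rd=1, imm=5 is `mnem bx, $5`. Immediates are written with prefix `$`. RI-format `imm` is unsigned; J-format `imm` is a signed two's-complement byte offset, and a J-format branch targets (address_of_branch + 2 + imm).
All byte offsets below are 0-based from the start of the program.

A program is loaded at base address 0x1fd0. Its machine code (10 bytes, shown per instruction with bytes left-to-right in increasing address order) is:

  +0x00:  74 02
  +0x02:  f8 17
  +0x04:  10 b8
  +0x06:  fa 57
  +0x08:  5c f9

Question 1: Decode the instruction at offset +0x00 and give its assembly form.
bne $2

[00] 74 02 → 0x7402
  opcode bits[15:10]=0x1d: bne/J
  [9:0] imm=2 = $2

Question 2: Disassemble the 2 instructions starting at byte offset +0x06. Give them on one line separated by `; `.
@+06  big-endian(fa 57) = 0xfa57
  op=0xfa57>>10=0x3e ⇒ set (RI)
  rd@[9:6]=0x9 ⇒ r9
  imm@[5:0]=0x17 ⇒ $23
@+08  big-endian(5c f9) = 0x5cf9
  op=0x5cf9>>10=0x17 ⇒ sbi (RI)
  rd@[9:6]=0x3 ⇒ dx
  imm@[5:0]=0x39 ⇒ $57

set r9, $23; sbi dx, $57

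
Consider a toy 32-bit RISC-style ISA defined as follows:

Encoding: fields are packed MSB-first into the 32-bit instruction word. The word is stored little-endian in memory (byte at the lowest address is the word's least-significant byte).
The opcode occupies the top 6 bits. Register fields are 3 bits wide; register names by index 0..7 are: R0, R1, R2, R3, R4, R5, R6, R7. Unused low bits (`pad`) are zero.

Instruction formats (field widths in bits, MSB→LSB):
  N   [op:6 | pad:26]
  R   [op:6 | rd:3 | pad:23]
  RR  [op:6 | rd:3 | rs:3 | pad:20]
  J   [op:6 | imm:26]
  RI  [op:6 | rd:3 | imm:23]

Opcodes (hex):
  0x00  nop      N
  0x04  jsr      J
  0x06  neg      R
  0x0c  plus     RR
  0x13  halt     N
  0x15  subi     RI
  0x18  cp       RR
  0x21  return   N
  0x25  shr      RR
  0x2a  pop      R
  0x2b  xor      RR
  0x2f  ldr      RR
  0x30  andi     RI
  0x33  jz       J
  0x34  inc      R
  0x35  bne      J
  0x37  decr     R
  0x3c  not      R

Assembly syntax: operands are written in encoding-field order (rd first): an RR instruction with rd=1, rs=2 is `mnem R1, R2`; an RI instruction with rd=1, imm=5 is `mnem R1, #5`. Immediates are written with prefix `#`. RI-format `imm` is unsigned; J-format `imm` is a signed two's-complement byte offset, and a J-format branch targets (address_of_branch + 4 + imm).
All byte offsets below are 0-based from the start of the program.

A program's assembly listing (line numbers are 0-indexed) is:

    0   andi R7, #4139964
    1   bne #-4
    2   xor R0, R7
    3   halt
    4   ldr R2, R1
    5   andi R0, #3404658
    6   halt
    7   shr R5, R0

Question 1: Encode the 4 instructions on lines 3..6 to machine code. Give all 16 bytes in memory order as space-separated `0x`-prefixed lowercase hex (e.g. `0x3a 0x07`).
0x00 0x00 0x00 0x4c 0x00 0x00 0x10 0xbd 0x72 0xf3 0x33 0xc0 0x00 0x00 0x00 0x4c

L3: halt op=0x13:6|pad=0:26 ⇒ 0x4c000000 ⇒ little 00 00 00 4c
L4: ldr op=0x2f:6|rd=2:3|rs=1:3|pad=0:20 ⇒ 0xbd100000 ⇒ little 00 00 10 bd
L5: andi op=0x30:6|rd=0:3|imm=3404658:23 ⇒ 0xc033f372 ⇒ little 72 f3 33 c0
L6: halt op=0x13:6|pad=0:26 ⇒ 0x4c000000 ⇒ little 00 00 00 4c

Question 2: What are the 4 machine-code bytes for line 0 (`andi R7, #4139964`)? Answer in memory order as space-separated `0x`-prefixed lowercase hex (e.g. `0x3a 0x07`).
0. andi fields op=0x30:6|rd=7:3|imm=4139964:23 → word c3bf2bbch → bc 2b bf c3

0xbc 0x2b 0xbf 0xc3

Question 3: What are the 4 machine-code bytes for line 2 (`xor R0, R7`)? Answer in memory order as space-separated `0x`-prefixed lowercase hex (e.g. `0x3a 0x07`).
2. xor fields op=0x2b:6|rd=0:3|rs=7:3|pad=0:20 → word ac700000h → 00 00 70 ac

0x00 0x00 0x70 0xac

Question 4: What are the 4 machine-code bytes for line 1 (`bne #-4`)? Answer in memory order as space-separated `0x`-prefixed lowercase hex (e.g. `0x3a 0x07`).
0xfc 0xff 0xff 0xd7

1. bne fields op=0x35:6|imm=-4:26 → word d7fffffch → fc ff ff d7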